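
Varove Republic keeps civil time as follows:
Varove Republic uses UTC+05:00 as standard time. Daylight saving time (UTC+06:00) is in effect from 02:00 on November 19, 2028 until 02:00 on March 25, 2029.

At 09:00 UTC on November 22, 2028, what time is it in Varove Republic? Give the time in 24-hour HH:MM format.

15:00

At the standard offset (UTC+05:00), 09:00 UTC + 5h = 14:00 Varove Republic standard time.
The standard-time date in Varove Republic, November 22, 2028, falls between 19 November 2028 and 25 March 2029, so daylight saving is in effect and Varove Republic is at UTC+06:00.
09:00 UTC + 6h = 15:00 local.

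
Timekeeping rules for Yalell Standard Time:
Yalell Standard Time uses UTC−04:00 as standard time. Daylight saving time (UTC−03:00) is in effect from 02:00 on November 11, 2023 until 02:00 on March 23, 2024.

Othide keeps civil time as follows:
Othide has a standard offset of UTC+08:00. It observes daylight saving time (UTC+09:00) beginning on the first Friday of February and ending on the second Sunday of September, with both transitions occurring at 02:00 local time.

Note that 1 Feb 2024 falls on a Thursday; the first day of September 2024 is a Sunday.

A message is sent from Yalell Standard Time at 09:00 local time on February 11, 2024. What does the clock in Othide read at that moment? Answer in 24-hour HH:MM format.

February 11, 2024 falls between 11 November 2023 and 23 March 2024, so daylight saving is in effect and Yalell Standard Time is at UTC−03:00.
09:00 Yalell Standard Time + 3h = 12:00 UTC.
1 February 2024 is a Thursday, so the first Friday is February 2.
1 September 2024 is a Sunday, so the first Sunday is September 1 and the second is September 8.
At the standard offset (UTC+08:00), 12:00 UTC + 8h = 20:00 Othide standard time.
The standard-time date in Othide, February 11, 2024, falls between 2 February and 8 September, so daylight saving is in effect and Othide is at UTC+09:00.
12:00 UTC + 9h = 21:00 Othide.

21:00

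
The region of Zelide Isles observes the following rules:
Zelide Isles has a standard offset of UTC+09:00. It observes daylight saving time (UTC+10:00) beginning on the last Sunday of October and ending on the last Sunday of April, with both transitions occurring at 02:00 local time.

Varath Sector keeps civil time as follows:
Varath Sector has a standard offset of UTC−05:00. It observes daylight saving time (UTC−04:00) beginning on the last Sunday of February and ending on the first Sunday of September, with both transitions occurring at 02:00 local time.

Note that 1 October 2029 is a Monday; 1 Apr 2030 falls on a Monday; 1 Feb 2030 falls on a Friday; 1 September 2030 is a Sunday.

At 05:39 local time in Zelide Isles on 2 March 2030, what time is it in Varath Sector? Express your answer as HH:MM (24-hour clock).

15:39

1 October 2029 is a Monday, so Sundays fall on 7, 14, 21, 28; the last is October 28.
1 April 2030 is a Monday, so Sundays fall on 7, 14, 21, 28; the last is April 28.
2 March 2030 falls between 28 October 2029 and 28 April 2030, so daylight saving is in effect and Zelide Isles is at UTC+10:00.
05:39 Zelide Isles − 10h = 19:39 UTC (rolling into the previous day, 1 March 2030).
1 February 2030 is a Friday, so Sundays fall on 3, 10, 17, 24; the last is February 24.
1 September 2030 is a Sunday, so the first Sunday is September 1.
At the standard offset (UTC−05:00), 19:39 UTC − 5h = 14:39 Varath Sector standard time.
The standard-time date in Varath Sector, 1 March 2030, falls between 24 February and 1 September, so daylight saving is in effect and Varath Sector is at UTC−04:00.
19:39 UTC − 4h = 15:39 Varath Sector.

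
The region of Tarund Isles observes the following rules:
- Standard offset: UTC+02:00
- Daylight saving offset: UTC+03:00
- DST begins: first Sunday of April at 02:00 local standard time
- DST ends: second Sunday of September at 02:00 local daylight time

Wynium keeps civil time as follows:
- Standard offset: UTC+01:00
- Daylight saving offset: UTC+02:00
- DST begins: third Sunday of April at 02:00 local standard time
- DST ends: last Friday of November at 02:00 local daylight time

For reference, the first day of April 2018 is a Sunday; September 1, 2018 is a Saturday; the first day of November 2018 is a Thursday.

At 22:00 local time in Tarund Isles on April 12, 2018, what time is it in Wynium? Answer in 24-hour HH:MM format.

1 April 2018 is a Sunday, so the first Sunday is April 1.
1 September 2018 is a Saturday, so the first Sunday is September 2 and the second is September 9.
April 12, 2018 lies within the daylight-saving period (1 April – 9 September), so Tarund Isles is on daylight time, UTC+03:00.
22:00 Tarund Isles − 3h = 19:00 UTC.
1 April 2018 is a Sunday, so the first Sunday is April 1 and the third is April 15.
1 November 2018 is a Thursday, so Fridays fall on 2, 9, 16, 23, 30; the last is November 30.
At the standard offset (UTC+01:00), 19:00 UTC + 1h = 20:00 Wynium standard time.
The standard-time date in Wynium, April 12, 2018, does not fall between 15 April and 30 November, so daylight saving is not in effect and Wynium is at UTC+01:00.
19:00 UTC + 1h = 20:00 Wynium.

20:00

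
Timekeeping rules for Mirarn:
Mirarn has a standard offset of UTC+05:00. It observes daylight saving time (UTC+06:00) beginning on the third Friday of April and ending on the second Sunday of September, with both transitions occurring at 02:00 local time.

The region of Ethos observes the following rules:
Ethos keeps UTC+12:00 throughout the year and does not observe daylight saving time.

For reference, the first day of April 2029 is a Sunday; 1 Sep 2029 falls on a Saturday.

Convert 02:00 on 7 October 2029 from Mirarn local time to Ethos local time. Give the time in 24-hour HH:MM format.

1 April 2029 is a Sunday, so the first Friday is April 6 and the third is April 20.
1 September 2029 is a Saturday, so the first Sunday is September 2 and the second is September 9.
7 October 2029 is outside the daylight-saving period (20 April – 9 September), so Mirarn is on standard time, UTC+05:00.
02:00 Mirarn − 5h = 21:00 UTC (rolling into the previous day, 6 October 2029).
Ethos has no daylight saving, so its offset is UTC+12:00 year-round.
21:00 UTC + 12h = 09:00 Ethos (rolling into the next day, 7 October 2029).

09:00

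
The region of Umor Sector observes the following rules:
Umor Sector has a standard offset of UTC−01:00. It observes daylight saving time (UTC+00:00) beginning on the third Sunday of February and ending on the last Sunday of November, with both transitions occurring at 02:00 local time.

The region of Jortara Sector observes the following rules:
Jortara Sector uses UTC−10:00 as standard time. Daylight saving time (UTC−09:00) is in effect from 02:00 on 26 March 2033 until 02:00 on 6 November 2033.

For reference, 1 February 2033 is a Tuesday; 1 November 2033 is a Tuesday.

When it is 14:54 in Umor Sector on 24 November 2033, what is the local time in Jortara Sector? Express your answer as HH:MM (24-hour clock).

04:54

1 February 2033 is a Tuesday, so the first Sunday is February 6 and the third is February 20.
1 November 2033 is a Tuesday, so Sundays fall on 6, 13, 20, 27; the last is November 27.
24 November 2033 falls between 20 February and 27 November, so daylight saving is in effect and Umor Sector is at UTC+00:00.
14:54 Umor Sector − 0h = 14:54 UTC.
At the standard offset (UTC−10:00), 14:54 UTC − 10h = 04:54 Jortara Sector standard time.
The standard-time date in Jortara Sector, 24 November 2033, is outside the daylight-saving period (26 March – 6 November), so Jortara Sector is on standard time, UTC−10:00.
14:54 UTC − 10h = 04:54 Jortara Sector.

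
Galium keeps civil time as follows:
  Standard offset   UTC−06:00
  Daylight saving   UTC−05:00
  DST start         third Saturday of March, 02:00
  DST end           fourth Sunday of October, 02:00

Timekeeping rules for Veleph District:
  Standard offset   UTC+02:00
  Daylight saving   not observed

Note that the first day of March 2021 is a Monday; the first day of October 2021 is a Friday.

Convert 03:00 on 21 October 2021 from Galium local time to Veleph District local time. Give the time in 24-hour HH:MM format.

1 March 2021 is a Monday, so the first Saturday is March 6 and the third is March 20.
1 October 2021 is a Friday, so the first Sunday is October 3 and the fourth is October 24.
21 October 2021 lies within the daylight-saving period (20 March – 24 October), so Galium is on daylight time, UTC−05:00.
03:00 Galium + 5h = 08:00 UTC.
Veleph District has no daylight saving, so its offset is UTC+02:00 year-round.
08:00 UTC + 2h = 10:00 Veleph District.

10:00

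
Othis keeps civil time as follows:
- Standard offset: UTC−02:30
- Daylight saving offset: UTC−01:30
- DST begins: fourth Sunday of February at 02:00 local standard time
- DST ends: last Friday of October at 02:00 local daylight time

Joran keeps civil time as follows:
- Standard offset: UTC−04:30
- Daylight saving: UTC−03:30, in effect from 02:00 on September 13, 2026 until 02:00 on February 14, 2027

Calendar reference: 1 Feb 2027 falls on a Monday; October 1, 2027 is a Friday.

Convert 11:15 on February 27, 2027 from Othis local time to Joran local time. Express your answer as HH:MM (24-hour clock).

1 February 2027 is a Monday, so the first Sunday is February 7 and the fourth is February 28.
1 October 2027 is a Friday, so Fridays fall on 1, 8, 15, 22, 29; the last is October 29.
Daylight saving runs 28 February – 29 October; February 27, 2027 is outside that window, so Othis is on standard time at UTC−02:30.
11:15 Othis + 2h30m = 13:45 UTC.
At the standard offset (UTC−04:30), 13:45 UTC − 4h30m = 09:15 Joran standard time.
The standard-time date in Joran, February 27, 2027, is outside the daylight-saving period (13 September 2026 – 14 February 2027), so Joran is on standard time, UTC−04:30.
13:45 UTC − 4h30m = 09:15 Joran.

09:15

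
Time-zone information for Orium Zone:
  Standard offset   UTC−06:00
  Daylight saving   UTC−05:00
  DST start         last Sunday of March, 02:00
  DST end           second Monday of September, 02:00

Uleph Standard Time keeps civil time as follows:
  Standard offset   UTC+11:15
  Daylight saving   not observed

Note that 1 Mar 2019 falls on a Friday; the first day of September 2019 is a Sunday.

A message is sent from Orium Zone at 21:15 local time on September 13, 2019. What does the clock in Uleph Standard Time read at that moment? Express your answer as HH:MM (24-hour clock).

14:30

1 March 2019 is a Friday, so Sundays fall on 3, 10, 17, 24, 31; the last is March 31.
1 September 2019 is a Sunday, so the first Monday is September 2 and the second is September 9.
September 13, 2019 is outside the daylight-saving period (31 March – 9 September), so Orium Zone is on standard time, UTC−06:00.
21:15 Orium Zone + 6h = 03:15 UTC (rolling into the next day, 14 September 2019).
Uleph Standard Time stays on UTC+11:15 all year.
03:15 UTC + 11h15m = 14:30 Uleph Standard Time.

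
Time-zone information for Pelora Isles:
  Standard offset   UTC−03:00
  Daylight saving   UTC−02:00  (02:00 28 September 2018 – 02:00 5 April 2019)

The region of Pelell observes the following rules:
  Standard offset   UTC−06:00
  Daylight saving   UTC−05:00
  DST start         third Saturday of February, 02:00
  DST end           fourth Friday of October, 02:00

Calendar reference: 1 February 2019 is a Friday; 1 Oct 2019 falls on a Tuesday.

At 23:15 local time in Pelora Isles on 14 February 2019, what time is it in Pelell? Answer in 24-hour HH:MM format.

19:15

14 February 2019 lies within the daylight-saving period (28 September 2018 – 5 April 2019), so Pelora Isles is on daylight time, UTC−02:00.
23:15 Pelora Isles + 2h = 01:15 UTC (rolling into the next day, 15 February 2019).
1 February 2019 is a Friday, so the first Saturday is February 2 and the third is February 16.
1 October 2019 is a Tuesday, so the first Friday is October 4 and the fourth is October 25.
At the standard offset (UTC−06:00), 01:15 UTC − 6h = 19:15 Pelell standard time (rolling into the previous day, 14 February 2019).
The standard-time date in Pelell, 14 February 2019, is outside the daylight-saving period (16 February – 25 October), so Pelell is on standard time, UTC−06:00.
01:15 UTC − 6h = 19:15 Pelell (rolling into the previous day, 14 February 2019).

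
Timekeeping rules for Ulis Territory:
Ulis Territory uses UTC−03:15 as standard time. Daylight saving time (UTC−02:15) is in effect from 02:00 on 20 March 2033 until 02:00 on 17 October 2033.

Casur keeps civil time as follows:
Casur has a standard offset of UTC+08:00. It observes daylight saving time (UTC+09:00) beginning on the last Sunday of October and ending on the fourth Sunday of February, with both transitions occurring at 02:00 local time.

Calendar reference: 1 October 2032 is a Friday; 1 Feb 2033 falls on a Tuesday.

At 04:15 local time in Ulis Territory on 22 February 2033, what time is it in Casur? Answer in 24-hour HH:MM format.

16:30

22 February 2033 does not fall between 20 March and 17 October, so daylight saving is not in effect and Ulis Territory is at UTC−03:15.
04:15 Ulis Territory + 3h15m = 07:30 UTC.
1 October 2032 is a Friday, so Sundays fall on 3, 10, 17, 24, 31; the last is October 31.
1 February 2033 is a Tuesday, so the first Sunday is February 6 and the fourth is February 27.
At the standard offset (UTC+08:00), 07:30 UTC + 8h = 15:30 Casur standard time.
The standard-time date in Casur, 22 February 2033, lies within the daylight-saving period (31 October 2032 – 27 February 2033), so Casur is on daylight time, UTC+09:00.
07:30 UTC + 9h = 16:30 Casur.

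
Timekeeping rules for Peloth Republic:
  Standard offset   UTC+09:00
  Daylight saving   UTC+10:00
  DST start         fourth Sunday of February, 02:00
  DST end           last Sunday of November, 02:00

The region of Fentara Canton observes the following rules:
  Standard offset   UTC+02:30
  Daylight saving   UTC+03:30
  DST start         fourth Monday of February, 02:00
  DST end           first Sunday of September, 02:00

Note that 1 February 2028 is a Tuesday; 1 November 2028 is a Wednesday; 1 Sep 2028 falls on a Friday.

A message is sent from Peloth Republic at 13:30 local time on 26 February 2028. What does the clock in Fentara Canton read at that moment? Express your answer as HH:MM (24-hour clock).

1 February 2028 is a Tuesday, so the first Sunday is February 6 and the fourth is February 27.
1 November 2028 is a Wednesday, so Sundays fall on 5, 12, 19, 26; the last is November 26.
26 February 2028 is outside the daylight-saving period (27 February – 26 November), so Peloth Republic is on standard time, UTC+09:00.
13:30 Peloth Republic − 9h = 04:30 UTC.
1 February 2028 is a Tuesday, so the first Monday is February 7 and the fourth is February 28.
1 September 2028 is a Friday, so the first Sunday is September 3.
At the standard offset (UTC+02:30), 04:30 UTC + 2h30m = 07:00 Fentara Canton standard time.
The standard-time date in Fentara Canton, 26 February 2028, does not fall between 28 February and 3 September, so daylight saving is not in effect and Fentara Canton is at UTC+02:30.
04:30 UTC + 2h30m = 07:00 Fentara Canton.

07:00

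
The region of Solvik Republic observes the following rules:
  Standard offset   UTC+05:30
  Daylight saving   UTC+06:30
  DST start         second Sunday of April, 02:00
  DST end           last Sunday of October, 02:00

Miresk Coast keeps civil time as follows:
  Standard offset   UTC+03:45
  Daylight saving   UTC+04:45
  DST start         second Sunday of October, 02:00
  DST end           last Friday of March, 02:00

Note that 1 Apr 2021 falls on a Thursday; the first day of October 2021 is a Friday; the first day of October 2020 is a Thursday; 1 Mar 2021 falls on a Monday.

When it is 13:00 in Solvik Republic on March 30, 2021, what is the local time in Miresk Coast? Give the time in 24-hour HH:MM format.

1 April 2021 is a Thursday, so the first Sunday is April 4 and the second is April 11.
1 October 2021 is a Friday, so Sundays fall on 3, 10, 17, 24, 31; the last is October 31.
March 30, 2021 does not fall between 11 April and 31 October, so daylight saving is not in effect and Solvik Republic is at UTC+05:30.
13:00 Solvik Republic − 5h30m = 07:30 UTC.
1 October 2020 is a Thursday, so the first Sunday is October 4 and the second is October 11.
1 March 2021 is a Monday, so Fridays fall on 5, 12, 19, 26; the last is March 26.
At the standard offset (UTC+03:45), 07:30 UTC + 3h45m = 11:15 Miresk Coast standard time.
Daylight saving runs 11 October 2020 – 26 March 2021; the standard-time date in Miresk Coast, March 30, 2021, is outside that window, so Miresk Coast is on standard time at UTC+03:45.
07:30 UTC + 3h45m = 11:15 Miresk Coast.

11:15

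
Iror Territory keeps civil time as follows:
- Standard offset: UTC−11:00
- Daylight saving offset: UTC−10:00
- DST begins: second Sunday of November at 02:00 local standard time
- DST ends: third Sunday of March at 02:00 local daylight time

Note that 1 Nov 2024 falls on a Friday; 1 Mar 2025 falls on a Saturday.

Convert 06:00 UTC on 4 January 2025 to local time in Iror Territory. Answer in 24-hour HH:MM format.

1 November 2024 is a Friday, so the first Sunday is November 3 and the second is November 10.
1 March 2025 is a Saturday, so the first Sunday is March 2 and the third is March 16.
At the standard offset (UTC−11:00), 06:00 UTC − 11h = 19:00 Iror Territory standard time (rolling into the previous day, 3 January 2025).
Daylight saving runs 10 November 2024 – 16 March 2025; the standard-time date in Iror Territory, 3 January 2025, is inside that window, so Iror Territory is at UTC−10:00.
06:00 UTC − 10h = 20:00 local (rolling into the previous day, 3 January 2025).

20:00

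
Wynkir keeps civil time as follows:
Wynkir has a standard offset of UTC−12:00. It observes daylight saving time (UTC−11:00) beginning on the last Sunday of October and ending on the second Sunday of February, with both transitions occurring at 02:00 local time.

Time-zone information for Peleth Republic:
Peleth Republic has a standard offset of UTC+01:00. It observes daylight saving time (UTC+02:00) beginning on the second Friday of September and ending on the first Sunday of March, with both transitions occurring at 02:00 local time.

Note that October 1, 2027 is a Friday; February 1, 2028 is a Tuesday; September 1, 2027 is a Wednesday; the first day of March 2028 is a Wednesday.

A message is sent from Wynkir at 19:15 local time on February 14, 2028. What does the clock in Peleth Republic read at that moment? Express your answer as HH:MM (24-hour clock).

1 October 2027 is a Friday, so Sundays fall on 3, 10, 17, 24, 31; the last is October 31.
1 February 2028 is a Tuesday, so the first Sunday is February 6 and the second is February 13.
Daylight saving runs 31 October 2027 – 13 February 2028; February 14, 2028 is outside that window, so Wynkir is on standard time at UTC−12:00.
19:15 Wynkir + 12h = 07:15 UTC (rolling into the next day, 15 February 2028).
1 September 2027 is a Wednesday, so the first Friday is September 3 and the second is September 10.
1 March 2028 is a Wednesday, so the first Sunday is March 5.
At the standard offset (UTC+01:00), 07:15 UTC + 1h = 08:15 Peleth Republic standard time.
The standard-time date in Peleth Republic, February 15, 2028, lies within the daylight-saving period (10 September 2027 – 5 March 2028), so Peleth Republic is on daylight time, UTC+02:00.
07:15 UTC + 2h = 09:15 Peleth Republic.

09:15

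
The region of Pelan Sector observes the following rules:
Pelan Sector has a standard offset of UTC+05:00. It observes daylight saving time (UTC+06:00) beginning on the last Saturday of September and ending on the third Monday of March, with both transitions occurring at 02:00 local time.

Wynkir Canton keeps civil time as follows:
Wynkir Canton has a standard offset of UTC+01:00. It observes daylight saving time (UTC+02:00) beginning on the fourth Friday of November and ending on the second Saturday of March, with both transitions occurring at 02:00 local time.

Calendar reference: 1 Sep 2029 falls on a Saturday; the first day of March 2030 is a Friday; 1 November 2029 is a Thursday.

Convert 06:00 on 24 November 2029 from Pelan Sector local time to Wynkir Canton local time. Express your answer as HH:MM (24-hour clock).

02:00

1 September 2029 is a Saturday, so Saturdays fall on 1, 8, 15, 22, 29; the last is September 29.
1 March 2030 is a Friday, so the first Monday is March 4 and the third is March 18.
24 November 2029 lies within the daylight-saving period (29 September 2029 – 18 March 2030), so Pelan Sector is on daylight time, UTC+06:00.
06:00 Pelan Sector − 6h = 00:00 UTC.
1 November 2029 is a Thursday, so the first Friday is November 2 and the fourth is November 23.
1 March 2030 is a Friday, so the first Saturday is March 2 and the second is March 9.
At the standard offset (UTC+01:00), 00:00 UTC + 1h = 01:00 Wynkir Canton standard time.
Daylight saving runs 23 November 2029 – 9 March 2030; the standard-time date in Wynkir Canton, 24 November 2029, is inside that window, so Wynkir Canton is at UTC+02:00.
00:00 UTC + 2h = 02:00 Wynkir Canton.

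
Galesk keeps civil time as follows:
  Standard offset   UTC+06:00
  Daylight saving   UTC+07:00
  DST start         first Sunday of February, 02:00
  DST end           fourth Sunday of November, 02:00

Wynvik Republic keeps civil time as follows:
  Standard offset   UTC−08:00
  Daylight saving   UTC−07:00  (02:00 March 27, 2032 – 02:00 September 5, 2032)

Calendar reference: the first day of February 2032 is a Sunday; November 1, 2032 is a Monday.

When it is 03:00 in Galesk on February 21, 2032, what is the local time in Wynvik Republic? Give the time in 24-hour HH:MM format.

12:00

1 February 2032 is a Sunday, so the first Sunday is February 1.
1 November 2032 is a Monday, so the first Sunday is November 7 and the fourth is November 28.
Daylight saving runs 1 February – 28 November; February 21, 2032 is inside that window, so Galesk is at UTC+07:00.
03:00 Galesk − 7h = 20:00 UTC (rolling into the previous day, 20 February 2032).
At the standard offset (UTC−08:00), 20:00 UTC − 8h = 12:00 Wynvik Republic standard time.
The standard-time date in Wynvik Republic, February 20, 2032, does not fall between 27 March and 5 September, so daylight saving is not in effect and Wynvik Republic is at UTC−08:00.
20:00 UTC − 8h = 12:00 Wynvik Republic.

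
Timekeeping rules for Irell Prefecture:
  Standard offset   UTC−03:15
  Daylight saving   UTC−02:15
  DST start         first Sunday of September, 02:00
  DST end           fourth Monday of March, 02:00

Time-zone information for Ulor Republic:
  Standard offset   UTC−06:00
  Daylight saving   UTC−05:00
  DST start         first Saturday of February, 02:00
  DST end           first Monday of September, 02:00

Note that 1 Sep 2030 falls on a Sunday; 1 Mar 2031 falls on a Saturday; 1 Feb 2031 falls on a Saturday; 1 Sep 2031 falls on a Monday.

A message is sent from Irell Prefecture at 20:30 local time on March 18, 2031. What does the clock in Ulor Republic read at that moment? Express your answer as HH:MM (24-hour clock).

17:45

1 September 2030 is a Sunday, so the first Sunday is September 1.
1 March 2031 is a Saturday, so the first Monday is March 3 and the fourth is March 24.
Daylight saving runs 1 September 2030 – 24 March 2031; March 18, 2031 is inside that window, so Irell Prefecture is at UTC−02:15.
20:30 Irell Prefecture + 2h15m = 22:45 UTC.
1 February 2031 is a Saturday, so the first Saturday is February 1.
1 September 2031 is a Monday, so the first Monday is September 1.
At the standard offset (UTC−06:00), 22:45 UTC − 6h = 16:45 Ulor Republic standard time.
Daylight saving runs 1 February – 1 September; the standard-time date in Ulor Republic, March 18, 2031, is inside that window, so Ulor Republic is at UTC−05:00.
22:45 UTC − 5h = 17:45 Ulor Republic.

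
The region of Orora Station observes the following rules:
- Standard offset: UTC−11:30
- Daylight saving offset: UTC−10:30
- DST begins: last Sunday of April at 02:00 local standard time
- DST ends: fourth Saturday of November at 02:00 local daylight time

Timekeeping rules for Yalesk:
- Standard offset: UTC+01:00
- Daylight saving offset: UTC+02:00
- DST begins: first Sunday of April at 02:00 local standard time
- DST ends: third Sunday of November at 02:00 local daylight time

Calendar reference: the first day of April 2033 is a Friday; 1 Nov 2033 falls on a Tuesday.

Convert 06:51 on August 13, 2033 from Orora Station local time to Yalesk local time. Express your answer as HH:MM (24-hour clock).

1 April 2033 is a Friday, so Sundays fall on 3, 10, 17, 24; the last is April 24.
1 November 2033 is a Tuesday, so the first Saturday is November 5 and the fourth is November 26.
August 13, 2033 lies within the daylight-saving period (24 April – 26 November), so Orora Station is on daylight time, UTC−10:30.
06:51 Orora Station + 10h30m = 17:21 UTC.
1 April 2033 is a Friday, so the first Sunday is April 3.
1 November 2033 is a Tuesday, so the first Sunday is November 6 and the third is November 20.
At the standard offset (UTC+01:00), 17:21 UTC + 1h = 18:21 Yalesk standard time.
Daylight saving runs 3 April – 20 November; the standard-time date in Yalesk, August 13, 2033, is inside that window, so Yalesk is at UTC+02:00.
17:21 UTC + 2h = 19:21 Yalesk.

19:21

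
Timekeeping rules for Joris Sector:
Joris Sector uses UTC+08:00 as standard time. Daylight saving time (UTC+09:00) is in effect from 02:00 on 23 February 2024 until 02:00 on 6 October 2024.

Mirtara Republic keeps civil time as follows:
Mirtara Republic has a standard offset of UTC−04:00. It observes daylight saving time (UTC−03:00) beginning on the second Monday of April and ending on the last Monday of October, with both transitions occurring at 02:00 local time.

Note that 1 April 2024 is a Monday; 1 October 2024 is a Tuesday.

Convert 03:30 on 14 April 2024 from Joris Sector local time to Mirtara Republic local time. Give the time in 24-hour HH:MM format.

15:30

Daylight saving runs 23 February – 6 October; 14 April 2024 is inside that window, so Joris Sector is at UTC+09:00.
03:30 Joris Sector − 9h = 18:30 UTC (rolling into the previous day, 13 April 2024).
1 April 2024 is a Monday, so the first Monday is April 1 and the second is April 8.
1 October 2024 is a Tuesday, so Mondays fall on 7, 14, 21, 28; the last is October 28.
At the standard offset (UTC−04:00), 18:30 UTC − 4h = 14:30 Mirtara Republic standard time.
The standard-time date in Mirtara Republic, 13 April 2024, lies within the daylight-saving period (8 April – 28 October), so Mirtara Republic is on daylight time, UTC−03:00.
18:30 UTC − 3h = 15:30 Mirtara Republic.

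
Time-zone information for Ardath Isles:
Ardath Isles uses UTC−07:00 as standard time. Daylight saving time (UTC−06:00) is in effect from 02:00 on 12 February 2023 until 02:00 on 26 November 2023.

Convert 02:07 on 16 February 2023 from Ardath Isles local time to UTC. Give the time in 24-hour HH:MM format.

16 February 2023 falls between 12 February and 26 November, so daylight saving is in effect and Ardath Isles is at UTC−06:00.
02:07 local + 6h = 08:07 UTC.

08:07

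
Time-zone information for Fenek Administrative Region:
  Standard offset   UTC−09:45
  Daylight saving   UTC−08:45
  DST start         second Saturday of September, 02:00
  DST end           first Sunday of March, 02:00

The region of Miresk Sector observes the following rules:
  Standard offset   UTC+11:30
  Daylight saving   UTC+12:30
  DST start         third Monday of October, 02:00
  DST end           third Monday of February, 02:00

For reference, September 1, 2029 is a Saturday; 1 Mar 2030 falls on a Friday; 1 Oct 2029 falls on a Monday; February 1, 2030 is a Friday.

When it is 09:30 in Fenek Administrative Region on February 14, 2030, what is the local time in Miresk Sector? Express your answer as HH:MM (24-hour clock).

1 September 2029 is a Saturday, so the first Saturday is September 1 and the second is September 8.
1 March 2030 is a Friday, so the first Sunday is March 3.
Daylight saving runs 8 September 2029 – 3 March 2030; February 14, 2030 is inside that window, so Fenek Administrative Region is at UTC−08:45.
09:30 Fenek Administrative Region + 8h45m = 18:15 UTC.
1 October 2029 is a Monday, so the first Monday is October 1 and the third is October 15.
1 February 2030 is a Friday, so the first Monday is February 4 and the third is February 18.
At the standard offset (UTC+11:30), 18:15 UTC + 11h30m = 05:45 Miresk Sector standard time (rolling into the next day, 15 February 2030).
Daylight saving runs 15 October 2029 – 18 February 2030; the standard-time date in Miresk Sector, February 15, 2030, is inside that window, so Miresk Sector is at UTC+12:30.
18:15 UTC + 12h30m = 06:45 Miresk Sector (rolling into the next day, 15 February 2030).

06:45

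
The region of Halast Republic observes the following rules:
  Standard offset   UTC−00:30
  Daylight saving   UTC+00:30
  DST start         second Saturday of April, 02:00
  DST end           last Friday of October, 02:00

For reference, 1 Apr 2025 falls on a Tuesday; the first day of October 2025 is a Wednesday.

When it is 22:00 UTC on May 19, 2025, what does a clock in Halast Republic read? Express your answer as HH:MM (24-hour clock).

22:30

1 April 2025 is a Tuesday, so the first Saturday is April 5 and the second is April 12.
1 October 2025 is a Wednesday, so Fridays fall on 3, 10, 17, 24, 31; the last is October 31.
At the standard offset (UTC−00:30), 22:00 UTC − 0h30m = 21:30 Halast Republic standard time.
Daylight saving runs 12 April – 31 October; the standard-time date in Halast Republic, May 19, 2025, is inside that window, so Halast Republic is at UTC+00:30.
22:00 UTC + 0h30m = 22:30 local.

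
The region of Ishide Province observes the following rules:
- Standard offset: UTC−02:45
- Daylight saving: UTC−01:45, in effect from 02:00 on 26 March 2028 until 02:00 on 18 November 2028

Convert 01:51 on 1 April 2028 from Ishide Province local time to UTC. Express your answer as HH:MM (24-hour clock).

1 April 2028 lies within the daylight-saving period (26 March – 18 November), so Ishide Province is on daylight time, UTC−01:45.
01:51 local + 1h45m = 03:36 UTC.

03:36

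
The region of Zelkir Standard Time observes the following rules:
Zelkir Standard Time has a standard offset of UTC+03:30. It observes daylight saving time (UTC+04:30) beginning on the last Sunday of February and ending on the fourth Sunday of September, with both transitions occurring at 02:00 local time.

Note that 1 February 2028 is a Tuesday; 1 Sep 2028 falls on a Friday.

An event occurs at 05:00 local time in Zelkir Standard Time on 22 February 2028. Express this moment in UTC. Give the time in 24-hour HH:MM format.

01:30

1 February 2028 is a Tuesday, so Sundays fall on 6, 13, 20, 27; the last is February 27.
1 September 2028 is a Friday, so the first Sunday is September 3 and the fourth is September 24.
22 February 2028 does not fall between 27 February and 24 September, so daylight saving is not in effect and Zelkir Standard Time is at UTC+03:30.
05:00 local − 3h30m = 01:30 UTC.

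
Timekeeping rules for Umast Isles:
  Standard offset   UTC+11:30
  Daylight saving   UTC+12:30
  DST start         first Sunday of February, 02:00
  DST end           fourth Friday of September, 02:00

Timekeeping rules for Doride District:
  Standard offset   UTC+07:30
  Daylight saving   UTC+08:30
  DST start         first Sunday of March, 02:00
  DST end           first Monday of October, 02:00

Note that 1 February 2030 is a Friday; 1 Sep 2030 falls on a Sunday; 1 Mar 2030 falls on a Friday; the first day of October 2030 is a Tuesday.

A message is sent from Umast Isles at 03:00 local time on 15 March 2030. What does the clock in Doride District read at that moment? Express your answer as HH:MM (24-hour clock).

1 February 2030 is a Friday, so the first Sunday is February 3.
1 September 2030 is a Sunday, so the first Friday is September 6 and the fourth is September 27.
Daylight saving runs 3 February – 27 September; 15 March 2030 is inside that window, so Umast Isles is at UTC+12:30.
03:00 Umast Isles − 12h30m = 14:30 UTC (rolling into the previous day, 14 March 2030).
1 March 2030 is a Friday, so the first Sunday is March 3.
1 October 2030 is a Tuesday, so the first Monday is October 7.
At the standard offset (UTC+07:30), 14:30 UTC + 7h30m = 22:00 Doride District standard time.
Daylight saving runs 3 March – 7 October; the standard-time date in Doride District, 14 March 2030, is inside that window, so Doride District is at UTC+08:30.
14:30 UTC + 8h30m = 23:00 Doride District.

23:00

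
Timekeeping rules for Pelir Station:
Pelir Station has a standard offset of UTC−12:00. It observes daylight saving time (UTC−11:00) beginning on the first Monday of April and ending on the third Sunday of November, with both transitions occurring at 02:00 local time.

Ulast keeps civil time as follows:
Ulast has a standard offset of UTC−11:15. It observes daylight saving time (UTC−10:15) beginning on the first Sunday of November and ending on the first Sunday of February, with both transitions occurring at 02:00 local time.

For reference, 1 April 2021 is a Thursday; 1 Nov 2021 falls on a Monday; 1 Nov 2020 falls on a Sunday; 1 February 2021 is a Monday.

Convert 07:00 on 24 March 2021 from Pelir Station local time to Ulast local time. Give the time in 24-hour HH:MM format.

1 April 2021 is a Thursday, so the first Monday is April 5.
1 November 2021 is a Monday, so the first Sunday is November 7 and the third is November 21.
24 March 2021 is outside the daylight-saving period (5 April – 21 November), so Pelir Station is on standard time, UTC−12:00.
07:00 Pelir Station + 12h = 19:00 UTC.
1 November 2020 is a Sunday, so the first Sunday is November 1.
1 February 2021 is a Monday, so the first Sunday is February 7.
At the standard offset (UTC−11:15), 19:00 UTC − 11h15m = 07:45 Ulast standard time.
The standard-time date in Ulast, 24 March 2021, does not fall between 1 November 2020 and 7 February 2021, so daylight saving is not in effect and Ulast is at UTC−11:15.
19:00 UTC − 11h15m = 07:45 Ulast.

07:45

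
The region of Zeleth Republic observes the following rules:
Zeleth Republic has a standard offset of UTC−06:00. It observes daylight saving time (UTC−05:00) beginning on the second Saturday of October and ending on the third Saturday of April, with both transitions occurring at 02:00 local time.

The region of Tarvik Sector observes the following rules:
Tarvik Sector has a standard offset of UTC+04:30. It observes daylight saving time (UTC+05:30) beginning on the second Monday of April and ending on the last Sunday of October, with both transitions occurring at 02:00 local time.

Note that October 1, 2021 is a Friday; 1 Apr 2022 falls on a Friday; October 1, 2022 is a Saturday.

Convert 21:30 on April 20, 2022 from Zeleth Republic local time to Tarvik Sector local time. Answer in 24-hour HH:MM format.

09:00

1 October 2021 is a Friday, so the first Saturday is October 2 and the second is October 9.
1 April 2022 is a Friday, so the first Saturday is April 2 and the third is April 16.
April 20, 2022 is outside the daylight-saving period (9 October 2021 – 16 April 2022), so Zeleth Republic is on standard time, UTC−06:00.
21:30 Zeleth Republic + 6h = 03:30 UTC (rolling into the next day, 21 April 2022).
1 April 2022 is a Friday, so the first Monday is April 4 and the second is April 11.
1 October 2022 is a Saturday, so Sundays fall on 2, 9, 16, 23, 30; the last is October 30.
At the standard offset (UTC+04:30), 03:30 UTC + 4h30m = 08:00 Tarvik Sector standard time.
The standard-time date in Tarvik Sector, April 21, 2022, lies within the daylight-saving period (11 April – 30 October), so Tarvik Sector is on daylight time, UTC+05:30.
03:30 UTC + 5h30m = 09:00 Tarvik Sector.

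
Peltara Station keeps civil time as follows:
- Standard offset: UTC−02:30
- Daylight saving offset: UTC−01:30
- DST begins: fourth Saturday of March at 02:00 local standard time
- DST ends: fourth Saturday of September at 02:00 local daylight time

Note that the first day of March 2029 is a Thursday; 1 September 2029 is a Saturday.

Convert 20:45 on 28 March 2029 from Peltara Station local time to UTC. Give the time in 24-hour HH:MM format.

22:15

1 March 2029 is a Thursday, so the first Saturday is March 3 and the fourth is March 24.
1 September 2029 is a Saturday, so the first Saturday is September 1 and the fourth is September 22.
28 March 2029 falls between 24 March and 22 September, so daylight saving is in effect and Peltara Station is at UTC−01:30.
20:45 local + 1h30m = 22:15 UTC.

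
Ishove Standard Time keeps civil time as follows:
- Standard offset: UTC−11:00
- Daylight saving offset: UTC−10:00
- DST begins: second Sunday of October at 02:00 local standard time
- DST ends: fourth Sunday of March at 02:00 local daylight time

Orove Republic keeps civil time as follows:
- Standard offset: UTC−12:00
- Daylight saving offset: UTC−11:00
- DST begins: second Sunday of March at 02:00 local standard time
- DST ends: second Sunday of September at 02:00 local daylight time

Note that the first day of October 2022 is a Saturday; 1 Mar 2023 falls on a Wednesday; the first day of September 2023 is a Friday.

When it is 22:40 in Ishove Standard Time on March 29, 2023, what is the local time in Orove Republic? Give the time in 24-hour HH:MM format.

1 October 2022 is a Saturday, so the first Sunday is October 2 and the second is October 9.
1 March 2023 is a Wednesday, so the first Sunday is March 5 and the fourth is March 26.
March 29, 2023 is outside the daylight-saving period (9 October 2022 – 26 March 2023), so Ishove Standard Time is on standard time, UTC−11:00.
22:40 Ishove Standard Time + 11h = 09:40 UTC (rolling into the next day, 30 March 2023).
1 March 2023 is a Wednesday, so the first Sunday is March 5 and the second is March 12.
1 September 2023 is a Friday, so the first Sunday is September 3 and the second is September 10.
At the standard offset (UTC−12:00), 09:40 UTC − 12h = 21:40 Orove Republic standard time (rolling into the previous day, 29 March 2023).
Daylight saving runs 12 March – 10 September; the standard-time date in Orove Republic, March 29, 2023, is inside that window, so Orove Republic is at UTC−11:00.
09:40 UTC − 11h = 22:40 Orove Republic (rolling into the previous day, 29 March 2023).

22:40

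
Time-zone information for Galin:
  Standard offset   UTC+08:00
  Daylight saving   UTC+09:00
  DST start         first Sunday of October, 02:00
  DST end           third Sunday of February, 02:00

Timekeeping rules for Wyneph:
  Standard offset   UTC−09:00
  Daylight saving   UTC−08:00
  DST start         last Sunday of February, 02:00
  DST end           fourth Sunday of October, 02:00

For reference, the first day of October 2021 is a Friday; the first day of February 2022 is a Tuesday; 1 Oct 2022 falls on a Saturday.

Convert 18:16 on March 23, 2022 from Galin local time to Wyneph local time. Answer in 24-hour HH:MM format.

1 October 2021 is a Friday, so the first Sunday is October 3.
1 February 2022 is a Tuesday, so the first Sunday is February 6 and the third is February 20.
March 23, 2022 does not fall between 3 October 2021 and 20 February 2022, so daylight saving is not in effect and Galin is at UTC+08:00.
18:16 Galin − 8h = 10:16 UTC.
1 February 2022 is a Tuesday, so Sundays fall on 6, 13, 20, 27; the last is February 27.
1 October 2022 is a Saturday, so the first Sunday is October 2 and the fourth is October 23.
At the standard offset (UTC−09:00), 10:16 UTC − 9h = 01:16 Wyneph standard time.
Daylight saving runs 27 February – 23 October; the standard-time date in Wyneph, March 23, 2022, is inside that window, so Wyneph is at UTC−08:00.
10:16 UTC − 8h = 02:16 Wyneph.

02:16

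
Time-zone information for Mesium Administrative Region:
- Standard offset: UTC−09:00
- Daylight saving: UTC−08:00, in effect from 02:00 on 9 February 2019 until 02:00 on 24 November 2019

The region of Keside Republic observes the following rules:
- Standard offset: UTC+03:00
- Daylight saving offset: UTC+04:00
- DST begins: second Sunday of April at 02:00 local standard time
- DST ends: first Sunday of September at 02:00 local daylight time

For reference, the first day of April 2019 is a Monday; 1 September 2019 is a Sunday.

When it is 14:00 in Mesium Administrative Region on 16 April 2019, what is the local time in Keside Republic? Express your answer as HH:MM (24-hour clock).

02:00

Daylight saving runs 9 February – 24 November; 16 April 2019 is inside that window, so Mesium Administrative Region is at UTC−08:00.
14:00 Mesium Administrative Region + 8h = 22:00 UTC.
1 April 2019 is a Monday, so the first Sunday is April 7 and the second is April 14.
1 September 2019 is a Sunday, so the first Sunday is September 1.
At the standard offset (UTC+03:00), 22:00 UTC + 3h = 01:00 Keside Republic standard time (rolling into the next day, 17 April 2019).
The standard-time date in Keside Republic, 17 April 2019, falls between 14 April and 1 September, so daylight saving is in effect and Keside Republic is at UTC+04:00.
22:00 UTC + 4h = 02:00 Keside Republic (rolling into the next day, 17 April 2019).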